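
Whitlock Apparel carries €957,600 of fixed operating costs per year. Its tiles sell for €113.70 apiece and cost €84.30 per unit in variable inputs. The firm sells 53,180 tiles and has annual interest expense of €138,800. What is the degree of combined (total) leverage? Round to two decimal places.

Contribution at this volume is 53,180 × €29.40 = €1,563,492.00.
EBIT = €1,563,492.00 − €957,600 = €605,892.00. Interest = €138,800.00, so EBIT − I = €467,092.00.
DCL = contribution ÷ (EBIT − I) = €1,563,492.00 ÷ €467,092.00 = 3.3473.

3.35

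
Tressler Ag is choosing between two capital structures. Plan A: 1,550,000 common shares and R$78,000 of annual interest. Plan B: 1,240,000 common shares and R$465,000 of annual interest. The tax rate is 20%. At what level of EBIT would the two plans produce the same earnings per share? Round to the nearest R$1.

At indifference, (EBIT − 78,000)(1 − t)/1,550,000 = (EBIT − 465,000)(1 − t)/1,240,000.
The (1 − t) factor cancels: (EBIT − 78,000) × 1,240,000 = (EBIT − 465,000) × 1,550,000.
EBIT × (1,550,000 − 1,240,000) = 465,000 × 1,550,000 − 78,000 × 1,240,000 = 624,030,000,000, so EBIT = 624,030,000,000 ÷ 310,000 = 2,013,000.00.

R$2,013,000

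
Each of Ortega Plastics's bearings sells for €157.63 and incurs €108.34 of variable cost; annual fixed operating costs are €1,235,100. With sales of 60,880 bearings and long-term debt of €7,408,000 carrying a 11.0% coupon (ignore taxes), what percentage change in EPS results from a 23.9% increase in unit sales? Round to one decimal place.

At 60,880 units, contribution = 60,880 × €49.29 = €3,000,775.20.
Subtracting fixed costs: EBIT = €3,000,775.20 − €1,235,100 = €1,765,675.20.
Interest = €814,880.00, so EBIT − I = €950,795.20.
Degree of combined leverage = contribution ÷ (EBIT − I) = €3,000,775.20 ÷ €950,795.20 = 3.1561.
%ΔEPS = DCL × %ΔSales = 3.1561 × +23.9% = +75.4%.

+75.4%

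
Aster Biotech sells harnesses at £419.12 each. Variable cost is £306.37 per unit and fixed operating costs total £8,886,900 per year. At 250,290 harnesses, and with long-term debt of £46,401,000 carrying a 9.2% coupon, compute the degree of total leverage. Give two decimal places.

1.87

Contribution at this volume is 250,290 × £112.75 = £28,220,197.50.
Subtracting fixed costs: EBIT = £28,220,197.50 − £8,886,900 = £19,333,297.50. Interest = £4,268,892.00, so EBIT − I = £15,064,405.50.
DCL = contribution ÷ (EBIT − I) = £28,220,197.50 ÷ £15,064,405.50 = 1.8733.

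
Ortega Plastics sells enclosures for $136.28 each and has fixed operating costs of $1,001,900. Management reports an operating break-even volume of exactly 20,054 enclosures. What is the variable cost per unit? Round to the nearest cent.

$86.32

Contribution per unit must be FC / Q = $1,001,900 / 20,054 = $49.9601.
Variable cost per unit = $136.28 − $49.9601 = $86.32.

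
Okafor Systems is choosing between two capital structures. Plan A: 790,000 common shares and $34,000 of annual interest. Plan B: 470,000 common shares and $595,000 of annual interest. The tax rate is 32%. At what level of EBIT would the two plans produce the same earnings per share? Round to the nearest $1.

$1,418,969

Set EPS_A = EPS_B: (EBIT − $34,000)(1 − 0.32) ÷ 790,000 = (EBIT − $595,000)(1 − 0.32) ÷ 470,000.
Cancelling (1 − t) and cross-multiplying: 470,000·(EBIT − 34,000) = 790,000·(EBIT − 595,000).
Solving, EBIT = (595,000·790,000 − 34,000·470,000) / (790,000 − 470,000) = 454,070,000,000 / 320,000 = 1,418,968.75.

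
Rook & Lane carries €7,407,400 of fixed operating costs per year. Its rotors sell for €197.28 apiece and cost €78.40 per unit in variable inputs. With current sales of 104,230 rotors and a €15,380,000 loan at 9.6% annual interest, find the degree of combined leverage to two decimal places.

3.53

Total contribution margin = 104,230 × €118.88 = €12,390,862.40.
EBIT = €12,390,862.40 − €7,407,400 = €4,983,462.40. Interest = €1,476,480.00, so EBIT − I = €3,506,982.40.
Degree of total leverage = total CM / (EBIT − interest) = €12,390,862.40 / €3,506,982.40 = 3.5332.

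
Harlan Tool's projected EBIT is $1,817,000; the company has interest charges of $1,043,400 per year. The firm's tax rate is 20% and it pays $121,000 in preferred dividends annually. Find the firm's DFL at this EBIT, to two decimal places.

2.92

Interest = $1,043,400.00.
Pre-tax preferred-dividend burden = $121,000 ÷ (1 − 0.20) = $151,250.00.
DFL = EBIT ÷ [EBIT − I − D_p/(1−t)] = $1,817,000 ÷ [$1,817,000 − $1,043,400.00 − $151,250.00] = $1,817,000 ÷ $622,350.00 = 2.9196.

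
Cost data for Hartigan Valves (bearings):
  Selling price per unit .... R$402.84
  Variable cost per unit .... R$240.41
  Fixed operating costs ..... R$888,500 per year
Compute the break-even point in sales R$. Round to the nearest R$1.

R$2,203,554

Contribution margin per unit = R$402.84 − R$240.41 = R$162.43, a CM ratio of R$162.43 ÷ R$402.84 = 0.4032.
Break-even sales = FC ÷ CM ratio = R$888,500 × R$402.84 / R$162.43 = R$2,203,554.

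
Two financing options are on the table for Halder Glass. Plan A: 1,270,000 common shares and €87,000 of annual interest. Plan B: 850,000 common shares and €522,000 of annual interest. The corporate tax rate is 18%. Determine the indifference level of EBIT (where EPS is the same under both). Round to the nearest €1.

Set EPS_A = EPS_B: (EBIT − €87,000)(1 − 0.18) ÷ 1,270,000 = (EBIT − €522,000)(1 − 0.18) ÷ 850,000.
Cancelling (1 − t) and cross-multiplying: 850,000·(EBIT − 87,000) = 1,270,000·(EBIT − 522,000).
Solving, EBIT = (522,000·1,270,000 − 87,000·850,000) / (1,270,000 − 850,000) = 588,990,000,000 / 420,000 = 1,402,357.14.

€1,402,357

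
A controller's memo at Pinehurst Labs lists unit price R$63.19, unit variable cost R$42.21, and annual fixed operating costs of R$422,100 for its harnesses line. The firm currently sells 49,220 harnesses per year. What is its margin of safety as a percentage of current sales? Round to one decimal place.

Unit CM = price − variable cost = R$63.19 − R$42.21 = R$20.98. Break-even units = R$422,100 ÷ R$20.98 = 20,119.16; break-even revenue = 20,119.16 × R$63.19 = R$1,271,329.79.
Current sales = 49,220 × R$63.19 = R$3,110,211.80.
Margin of safety = (R$3,110,211.80 − R$1,271,329.79) ÷ R$3,110,211.80 = 59.1%.

59.1%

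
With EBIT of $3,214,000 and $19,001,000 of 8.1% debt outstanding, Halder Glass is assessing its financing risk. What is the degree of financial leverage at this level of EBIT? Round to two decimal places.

Annual interest charges come to $1,539,081.00.
DFL = EBIT ÷ (EBIT − I) = $3,214,000 ÷ ($3,214,000 − $1,539,081.00) = $3,214,000 ÷ $1,674,919.00 = 1.9189.

1.92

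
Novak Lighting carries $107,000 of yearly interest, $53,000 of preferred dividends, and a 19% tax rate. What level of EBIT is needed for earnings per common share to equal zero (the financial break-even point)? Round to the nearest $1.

Preferred dividends are paid after tax, so their pre-tax equivalent is $53,000 ÷ (1 − 0.19) = $65,432.10.
Financial break-even EBIT = interest + D_p ÷ (1 − t) = $107,000 + $65,432.10 = $172,432.10.

$172,432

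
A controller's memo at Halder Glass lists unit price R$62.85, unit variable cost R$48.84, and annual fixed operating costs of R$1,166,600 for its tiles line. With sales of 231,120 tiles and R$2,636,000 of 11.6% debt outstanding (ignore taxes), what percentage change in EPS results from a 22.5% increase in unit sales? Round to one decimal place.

At 231,120 units, contribution = 231,120 × R$14.01 = R$3,237,991.20.
Subtracting fixed costs: EBIT = R$3,237,991.20 − R$1,166,600 = R$2,071,391.20.
After interest of R$305,776.00, pre-tax earnings = R$1,765,615.20.
DCL = total CM / (EBIT − I) = R$3,237,991.20 / R$1,765,615.20 = 1.8339.
%ΔEPS = DCL × %ΔSales = 1.8339 × +22.5% = +41.3%.

+41.3%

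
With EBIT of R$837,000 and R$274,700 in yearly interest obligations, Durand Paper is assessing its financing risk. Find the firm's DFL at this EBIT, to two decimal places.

Interest = R$274,700.00.
DFL = EBIT ÷ (EBIT − I) = R$837,000 ÷ (R$837,000 − R$274,700.00) = R$837,000 ÷ R$562,300.00 = 1.4885.

1.49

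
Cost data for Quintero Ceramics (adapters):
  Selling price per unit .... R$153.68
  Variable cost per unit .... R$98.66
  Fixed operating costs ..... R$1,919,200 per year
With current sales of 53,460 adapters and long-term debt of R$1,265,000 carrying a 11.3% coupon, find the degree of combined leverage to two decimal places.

Contribution at this volume is 53,460 × R$55.02 = R$2,941,369.20.
Subtracting fixed costs: EBIT = R$2,941,369.20 − R$1,919,200 = R$1,022,169.20. Interest = R$142,945.00.
DOL = R$2,941,369.20 ÷ R$1,022,169.20 = 2.8776; DFL = R$1,022,169.20 ÷ R$879,224.20 = 1.1626.
DCL = DOL × DFL = 2.8776 × 1.1626 = 3.3455.

3.35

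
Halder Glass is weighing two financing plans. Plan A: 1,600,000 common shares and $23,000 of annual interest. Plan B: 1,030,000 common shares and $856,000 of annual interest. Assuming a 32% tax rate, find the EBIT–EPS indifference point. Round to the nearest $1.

At indifference, (EBIT − 23,000)(1 − t)/1,600,000 = (EBIT − 856,000)(1 − t)/1,030,000.
The (1 − t) factor cancels: (EBIT − 23,000) × 1,030,000 = (EBIT − 856,000) × 1,600,000.
EBIT × (1,600,000 − 1,030,000) = 856,000 × 1,600,000 − 23,000 × 1,030,000 = 1,345,910,000,000, so EBIT = 1,345,910,000,000 ÷ 570,000 = 2,361,245.61.

$2,361,246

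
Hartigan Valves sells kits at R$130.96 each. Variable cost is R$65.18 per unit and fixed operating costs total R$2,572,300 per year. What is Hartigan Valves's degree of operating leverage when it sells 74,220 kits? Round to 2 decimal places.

2.11

At 74,220 units, contribution = 74,220 × R$65.78 = R$4,882,191.60.
EBIT = R$4,882,191.60 − R$2,572,300 = R$2,309,891.60.
So DOL = total CM / EBIT = R$4,882,191.60 / R$2,309,891.60 = 2.1136.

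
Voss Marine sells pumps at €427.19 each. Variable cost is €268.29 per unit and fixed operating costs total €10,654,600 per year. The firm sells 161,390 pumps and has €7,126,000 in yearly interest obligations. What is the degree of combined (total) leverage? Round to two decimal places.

At 161,390 units, contribution = 161,390 × €158.90 = €25,644,871.00.
EBIT = €25,644,871.00 − €10,654,600 = €14,990,271.00. Interest = €7,126,000.00, so EBIT − I = €7,864,271.00.
DCL = contribution ÷ (EBIT − I) = €25,644,871.00 ÷ €7,864,271.00 = 3.2609.

3.26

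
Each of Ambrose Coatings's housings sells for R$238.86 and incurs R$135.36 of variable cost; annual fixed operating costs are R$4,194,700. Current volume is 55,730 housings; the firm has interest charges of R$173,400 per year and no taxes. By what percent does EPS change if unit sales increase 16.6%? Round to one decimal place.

+68.4%

At 55,730 units, contribution = 55,730 × R$103.50 = R$5,768,055.00.
Operating income = contribution − fixed costs = R$5,768,055.00 − R$4,194,700 = R$1,573,355.00.
After interest of R$173,400.00, pre-tax earnings = R$1,399,955.00.
Degree of combined leverage = contribution ÷ (EBIT − I) = R$5,768,055.00 ÷ R$1,399,955.00 = 4.1202.
EPS therefore changes by 4.1202 × (+16.6%) = +68.4%.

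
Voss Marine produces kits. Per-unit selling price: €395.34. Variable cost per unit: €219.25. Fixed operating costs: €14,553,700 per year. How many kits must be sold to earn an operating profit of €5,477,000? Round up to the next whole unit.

Contribution margin per unit = €395.34 − €219.25 = €176.09.
Required volume = (fixed costs + target profit) ÷ CM = (€14,553,700 + €5,477,000) ÷ €176.09 = 113,752.63, so 113,753 kits.

113,753 kits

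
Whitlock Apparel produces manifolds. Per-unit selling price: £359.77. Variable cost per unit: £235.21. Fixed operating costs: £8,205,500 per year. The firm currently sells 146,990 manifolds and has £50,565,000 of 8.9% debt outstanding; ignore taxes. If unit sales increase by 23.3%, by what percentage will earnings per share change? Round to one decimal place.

+76.1%

Total contribution margin = 146,990 × £124.56 = £18,309,074.40.
Subtracting fixed costs: EBIT = £18,309,074.40 − £8,205,500 = £10,103,574.40.
Interest = £4,500,285.00, so EBIT − I = £5,603,289.40.
Degree of combined leverage = contribution ÷ (EBIT − I) = £18,309,074.40 ÷ £5,603,289.40 = 3.2676.
%ΔEPS = DCL × %ΔSales = 3.2676 × +23.3% = +76.1%.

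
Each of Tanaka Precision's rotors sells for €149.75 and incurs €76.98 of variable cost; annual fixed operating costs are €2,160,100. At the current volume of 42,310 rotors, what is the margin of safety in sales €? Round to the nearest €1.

Each unit contributes €149.75 − €76.98 = €72.77. Break-even units = €2,160,100 ÷ €72.77 = 29,683.94; break-even revenue = 29,683.94 × €149.75 = €4,445,169.37.
Current sales = 42,310 × €149.75 = €6,335,922.50.
Margin of safety = €6,335,922.50 − €4,445,169.37 = €1,890,753.

€1,890,753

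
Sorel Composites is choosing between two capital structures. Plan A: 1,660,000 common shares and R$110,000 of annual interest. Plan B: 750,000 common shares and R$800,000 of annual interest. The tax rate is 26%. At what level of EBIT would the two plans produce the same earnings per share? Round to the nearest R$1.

At indifference, (EBIT − 110,000)(1 − t)/1,660,000 = (EBIT − 800,000)(1 − t)/750,000.
Cancelling (1 − t) and cross-multiplying: 750,000·(EBIT − 110,000) = 1,660,000·(EBIT − 800,000).
EBIT × (1,660,000 − 750,000) = 800,000 × 1,660,000 − 110,000 × 750,000 = 1,245,500,000,000, so EBIT = 1,245,500,000,000 ÷ 910,000 = 1,368,681.32.

R$1,368,681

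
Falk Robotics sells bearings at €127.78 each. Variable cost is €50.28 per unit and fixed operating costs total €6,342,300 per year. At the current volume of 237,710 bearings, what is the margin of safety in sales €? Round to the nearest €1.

Each unit contributes €127.78 − €50.28 = €77.50. Break-even units = €6,342,300 ÷ €77.50 = 81,836.13; break-even revenue = 81,836.13 × €127.78 = €10,457,020.57.
Actual sales revenue = 237,710 × €127.78 = €30,374,583.80.
Margin of safety = €30,374,583.80 − €10,457,020.57 = €19,917,563.

€19,917,563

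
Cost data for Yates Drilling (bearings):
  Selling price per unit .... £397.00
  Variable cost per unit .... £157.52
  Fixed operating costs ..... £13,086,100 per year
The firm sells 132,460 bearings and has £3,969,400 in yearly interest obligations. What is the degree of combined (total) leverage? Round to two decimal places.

At 132,460 units, contribution = 132,460 × £239.48 = £31,721,520.80.
EBIT = £31,721,520.80 − £13,086,100 = £18,635,420.80. Interest = £3,969,400.00, so EBIT − I = £14,666,020.80.
Degree of total leverage = total CM / (EBIT − interest) = £31,721,520.80 / £14,666,020.80 = 2.1629.

2.16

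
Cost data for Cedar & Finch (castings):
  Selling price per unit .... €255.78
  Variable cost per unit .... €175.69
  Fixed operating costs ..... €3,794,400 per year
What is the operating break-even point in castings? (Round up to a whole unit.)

47,377 castings

Contribution margin per unit = €255.78 − €175.69 = €80.09.
Break-even volume = fixed costs ÷ CM per unit = €3,794,400 ÷ €80.09 = 47,376.70, so 47,377 castings.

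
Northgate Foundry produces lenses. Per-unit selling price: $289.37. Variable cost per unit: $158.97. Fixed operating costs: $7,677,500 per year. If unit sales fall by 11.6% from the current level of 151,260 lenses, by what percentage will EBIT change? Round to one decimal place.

-19.0%

Contribution at this volume is 151,260 × $130.40 = $19,724,304.00.
Operating income = contribution − fixed costs = $19,724,304.00 − $7,677,500 = $12,046,804.00.
Degree of operating leverage = $19,724,304.00 / $12,046,804.00 = 1.6373.
%ΔEBIT = DOL × %ΔSales = 1.6373 × -11.6% = -19.0%.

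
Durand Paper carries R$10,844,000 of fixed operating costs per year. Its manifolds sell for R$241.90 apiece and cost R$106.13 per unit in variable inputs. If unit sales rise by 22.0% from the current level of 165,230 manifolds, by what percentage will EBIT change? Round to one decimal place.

+42.6%

Contribution at this volume is 165,230 × R$135.77 = R$22,433,277.10.
Operating income = contribution − fixed costs = R$22,433,277.10 − R$10,844,000 = R$11,589,277.10.
So DOL = total CM / EBIT = R$22,433,277.10 / R$11,589,277.10 = 1.9357.
Operating income changes by 1.9357 × +22.0% = +42.6%.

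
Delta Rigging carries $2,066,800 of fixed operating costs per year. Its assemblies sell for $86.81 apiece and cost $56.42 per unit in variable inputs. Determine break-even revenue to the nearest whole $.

Contribution margin per unit = $86.81 − $56.42 = $30.39, a CM ratio of $30.39 ÷ $86.81 = 0.3501.
Break-even sales = FC ÷ CM ratio = $2,066,800 × $86.81 / $30.39 = $5,903,880.

$5,903,880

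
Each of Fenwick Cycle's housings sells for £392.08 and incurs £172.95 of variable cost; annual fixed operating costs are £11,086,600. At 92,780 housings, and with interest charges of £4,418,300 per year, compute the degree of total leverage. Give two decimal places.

4.21

Contribution at this volume is 92,780 × £219.13 = £20,330,881.40.
Subtracting fixed costs: EBIT = £20,330,881.40 − £11,086,600 = £9,244,281.40. Interest = £4,418,300.00, so EBIT − I = £4,825,981.40.
DCL = contribution ÷ (EBIT − I) = £20,330,881.40 ÷ £4,825,981.40 = 4.2128.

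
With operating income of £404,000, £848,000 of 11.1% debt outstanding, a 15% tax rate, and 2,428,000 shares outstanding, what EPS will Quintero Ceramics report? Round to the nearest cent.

£0.11

Pre-tax income = £404,000 − £94,128.00 = £309,872.00.
After tax at 15%: net income = £309,872.00 × 0.85 = £263,391.20.
EPS = £263,391.20 ÷ 2,428,000 = £0.11.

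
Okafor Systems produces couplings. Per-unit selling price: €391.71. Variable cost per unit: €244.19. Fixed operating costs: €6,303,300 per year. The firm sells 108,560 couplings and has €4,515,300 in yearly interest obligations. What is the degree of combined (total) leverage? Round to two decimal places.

3.08

Contribution at this volume is 108,560 × €147.52 = €16,014,771.20.
Subtracting fixed costs: EBIT = €16,014,771.20 − €6,303,300 = €9,711,471.20. Interest = €4,515,300.00.
DOL = €16,014,771.20 ÷ €9,711,471.20 = 1.6491; DFL = €9,711,471.20 ÷ €5,196,171.20 = 1.8690.
Combined leverage = 1.6491 × 1.8690 = 3.0822.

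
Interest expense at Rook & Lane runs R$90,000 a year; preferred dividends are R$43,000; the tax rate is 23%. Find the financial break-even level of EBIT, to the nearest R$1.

Preferred dividends are paid after tax, so their pre-tax equivalent is R$43,000 ÷ (1 − 0.23) = R$55,844.16.
Financial break-even EBIT = interest + D_p ÷ (1 − t) = R$90,000 + R$55,844.16 = R$145,844.16.

R$145,844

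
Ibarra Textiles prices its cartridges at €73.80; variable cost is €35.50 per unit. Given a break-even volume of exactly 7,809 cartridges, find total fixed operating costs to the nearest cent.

Unit CM = price − variable cost = €73.80 − €35.50 = €38.30.
Fixed costs = break-even units × CM = 7,809 × €38.30 = €299,084.70.

€299,084.70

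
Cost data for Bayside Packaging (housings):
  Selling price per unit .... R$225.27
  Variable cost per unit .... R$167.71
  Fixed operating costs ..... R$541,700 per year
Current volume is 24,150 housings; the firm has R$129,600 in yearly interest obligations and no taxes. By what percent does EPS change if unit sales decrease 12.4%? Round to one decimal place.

Total contribution margin = 24,150 × R$57.56 = R$1,390,074.00.
Operating income = contribution − fixed costs = R$1,390,074.00 − R$541,700 = R$848,374.00.
After interest of R$129,600.00, pre-tax earnings = R$718,774.00.
Degree of combined leverage = contribution ÷ (EBIT − I) = R$1,390,074.00 ÷ R$718,774.00 = 1.9340.
%ΔEPS = DCL × %ΔSales = 1.9340 × -12.4% = -24.0%.

-24.0%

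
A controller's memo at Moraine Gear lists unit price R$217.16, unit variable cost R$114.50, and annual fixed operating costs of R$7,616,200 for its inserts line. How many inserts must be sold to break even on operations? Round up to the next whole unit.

Contribution margin per unit = R$217.16 − R$114.50 = R$102.66.
Break-even volume = fixed costs ÷ CM per unit = R$7,616,200 ÷ R$102.66 = 74,188.58, so 74,189 inserts.

74,189 inserts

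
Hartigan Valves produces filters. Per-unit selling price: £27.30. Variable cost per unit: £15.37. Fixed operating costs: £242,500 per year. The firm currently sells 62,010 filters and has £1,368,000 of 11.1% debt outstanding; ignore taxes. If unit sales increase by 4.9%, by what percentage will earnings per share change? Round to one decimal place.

Contribution at this volume is 62,010 × £11.93 = £739,779.30.
Operating income = contribution − fixed costs = £739,779.30 − £242,500 = £497,279.30.
Interest = £151,848.00, so EBIT − I = £345,431.30.
DCL = total CM / (EBIT − I) = £739,779.30 / £345,431.30 = 2.1416.
EPS therefore changes by 2.1416 × (+4.9%) = +10.5%.

+10.5%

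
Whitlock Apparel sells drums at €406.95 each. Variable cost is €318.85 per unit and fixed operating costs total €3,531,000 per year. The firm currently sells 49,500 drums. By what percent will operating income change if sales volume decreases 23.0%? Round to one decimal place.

Contribution at this volume is 49,500 × €88.10 = €4,360,950.00.
Operating income = contribution − fixed costs = €4,360,950.00 − €3,531,000 = €829,950.00.
DOL = contribution ÷ EBIT = €4,360,950.00 ÷ €829,950.00 = 5.2545.
So EBIT moves 5.2545 × (-23.0%) = -120.9%.

-120.9%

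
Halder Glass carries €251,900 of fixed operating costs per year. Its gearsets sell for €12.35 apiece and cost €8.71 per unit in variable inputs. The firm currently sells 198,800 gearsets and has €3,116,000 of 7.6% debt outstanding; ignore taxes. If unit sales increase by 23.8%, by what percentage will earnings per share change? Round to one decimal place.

At 198,800 units, contribution = 198,800 × €3.64 = €723,632.00.
EBIT = €723,632.00 − €251,900 = €471,732.00.
After interest of €236,816.00, pre-tax earnings = €234,916.00.
Degree of combined leverage = contribution ÷ (EBIT − I) = €723,632.00 ÷ €234,916.00 = 3.0804.
EPS therefore changes by 3.0804 × (+23.8%) = +73.3%.

+73.3%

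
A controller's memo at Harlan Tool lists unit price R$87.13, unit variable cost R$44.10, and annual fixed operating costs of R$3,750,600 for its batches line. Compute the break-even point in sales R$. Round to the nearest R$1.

R$7,594,464

Contribution margin per unit = R$87.13 − R$44.10 = R$43.03, a CM ratio of R$43.03 ÷ R$87.13 = 0.4939.
Break-even revenue = fixed costs × price ÷ CM = R$3,750,600 × R$87.13 ÷ R$43.03 = R$7,594,464.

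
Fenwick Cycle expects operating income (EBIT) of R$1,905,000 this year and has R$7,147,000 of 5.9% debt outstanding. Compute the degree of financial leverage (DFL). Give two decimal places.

1.28

Annual interest charges come to R$421,673.00.
Degree of financial leverage = EBIT / (EBIT − interest) = R$1,905,000 / R$1,483,327.00 = 1.2843.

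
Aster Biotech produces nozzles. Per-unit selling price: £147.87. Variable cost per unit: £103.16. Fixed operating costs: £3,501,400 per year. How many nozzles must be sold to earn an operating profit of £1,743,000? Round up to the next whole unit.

117,299 nozzles

Contribution margin per unit = £147.87 − £103.16 = £44.71.
Units = (FC + target) / CM = (£3,501,400 + £1,743,000) / £44.71 = 117,298.14, so 117,299 nozzles.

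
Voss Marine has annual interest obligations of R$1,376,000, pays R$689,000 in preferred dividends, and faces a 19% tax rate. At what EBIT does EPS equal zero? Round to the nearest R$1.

R$2,226,617

Grossing the preferred dividend up to pre-tax terms: R$689,000 / (1 − 0.19) = R$850,617.28.
EPS = 0 when EBIT covers interest plus the pre-tax preferred burden: R$1,376,000 + R$850,617.28 = R$2,226,617.28.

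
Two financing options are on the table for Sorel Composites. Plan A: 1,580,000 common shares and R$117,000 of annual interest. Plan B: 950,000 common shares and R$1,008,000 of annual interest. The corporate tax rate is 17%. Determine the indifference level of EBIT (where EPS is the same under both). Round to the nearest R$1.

At indifference, (EBIT − 117,000)(1 − t)/1,580,000 = (EBIT − 1,008,000)(1 − t)/950,000.
Cancelling (1 − t) and cross-multiplying: 950,000·(EBIT − 117,000) = 1,580,000·(EBIT − 1,008,000).
Solving, EBIT = (1,008,000·1,580,000 − 117,000·950,000) / (1,580,000 − 950,000) = 1,481,490,000,000 / 630,000 = 2,351,571.43.

R$2,351,571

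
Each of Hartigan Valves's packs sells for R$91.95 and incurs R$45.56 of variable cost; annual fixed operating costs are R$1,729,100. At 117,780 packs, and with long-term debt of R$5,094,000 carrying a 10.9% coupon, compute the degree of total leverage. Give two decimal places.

Contribution at this volume is 117,780 × R$46.39 = R$5,463,814.20.
Operating income = contribution − fixed costs = R$5,463,814.20 − R$1,729,100 = R$3,734,714.20. Interest = R$555,246.00.
DOL = R$5,463,814.20 ÷ R$3,734,714.20 = 1.4630; DFL = R$3,734,714.20 ÷ R$3,179,468.20 = 1.1746.
Combined leverage = 1.4630 × 1.1746 = 1.7184.

1.72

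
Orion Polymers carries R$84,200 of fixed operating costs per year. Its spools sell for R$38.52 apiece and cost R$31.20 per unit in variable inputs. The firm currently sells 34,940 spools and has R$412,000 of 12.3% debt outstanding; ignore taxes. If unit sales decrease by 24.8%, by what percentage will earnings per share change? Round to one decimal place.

-52.5%

Contribution at this volume is 34,940 × R$7.32 = R$255,760.80.
EBIT = R$255,760.80 − R$84,200 = R$171,560.80.
After interest of R$50,676.00, pre-tax earnings = R$120,884.80.
Degree of combined leverage = contribution ÷ (EBIT − I) = R$255,760.80 ÷ R$120,884.80 = 2.1157.
%ΔEPS = DCL × %ΔSales = 2.1157 × -24.8% = -52.5%.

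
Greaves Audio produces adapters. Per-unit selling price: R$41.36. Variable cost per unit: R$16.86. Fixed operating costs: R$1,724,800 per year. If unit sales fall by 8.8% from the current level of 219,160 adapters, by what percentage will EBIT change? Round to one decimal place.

-13.0%

At 219,160 units, contribution = 219,160 × R$24.50 = R$5,369,420.00.
Subtracting fixed costs: EBIT = R$5,369,420.00 − R$1,724,800 = R$3,644,620.00.
DOL = contribution ÷ EBIT = R$5,369,420.00 ÷ R$3,644,620.00 = 1.4732.
So EBIT moves 1.4732 × (-8.8%) = -13.0%.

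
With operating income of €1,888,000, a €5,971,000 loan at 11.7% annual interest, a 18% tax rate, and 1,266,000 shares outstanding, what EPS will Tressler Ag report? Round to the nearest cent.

€0.77

Pre-tax income = €1,888,000 − €698,607.00 = €1,189,393.00.
Net income = €1,189,393.00 × (1 − 0.18) = €975,302.26.
EPS = €975,302.26 ÷ 1,266,000 = €0.77.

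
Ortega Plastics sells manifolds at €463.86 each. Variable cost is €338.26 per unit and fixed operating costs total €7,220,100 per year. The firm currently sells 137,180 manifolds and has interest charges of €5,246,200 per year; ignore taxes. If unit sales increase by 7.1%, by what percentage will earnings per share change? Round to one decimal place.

Contribution at this volume is 137,180 × €125.60 = €17,229,808.00.
Operating income = contribution − fixed costs = €17,229,808.00 − €7,220,100 = €10,009,708.00.
After interest of €5,246,200.00, pre-tax earnings = €4,763,508.00.
Degree of combined leverage = contribution ÷ (EBIT − I) = €17,229,808.00 ÷ €4,763,508.00 = 3.6170.
EPS therefore changes by 3.6170 × (+7.1%) = +25.7%.

+25.7%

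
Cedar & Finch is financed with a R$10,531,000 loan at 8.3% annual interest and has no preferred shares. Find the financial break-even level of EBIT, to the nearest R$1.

R$874,073

Annual interest = 8.3% × R$10,531,000 = R$874,073.00.
With no preferred dividends, EPS = 0 when EBIT exactly covers interest, so the financial break-even EBIT is R$874,073.00.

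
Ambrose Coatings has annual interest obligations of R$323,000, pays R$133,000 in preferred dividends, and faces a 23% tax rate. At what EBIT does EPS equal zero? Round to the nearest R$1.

Preferred dividends are paid after tax, so their pre-tax equivalent is R$133,000 ÷ (1 − 0.23) = R$172,727.27.
EPS = 0 when EBIT covers interest plus the pre-tax preferred burden: R$323,000 + R$172,727.27 = R$495,727.27.

R$495,727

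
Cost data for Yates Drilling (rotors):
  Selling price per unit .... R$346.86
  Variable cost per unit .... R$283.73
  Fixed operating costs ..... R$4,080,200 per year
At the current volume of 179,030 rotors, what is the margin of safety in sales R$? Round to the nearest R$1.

R$39,680,190

Unit CM = price − variable cost = R$346.86 − R$283.73 = R$63.13. Break-even units = R$4,080,200 ÷ R$63.13 = 64,631.71; break-even revenue = 64,631.71 × R$346.86 = R$22,418,155.74.
Actual sales revenue = 179,030 × R$346.86 = R$62,098,345.80.
Margin of safety = R$62,098,345.80 − R$22,418,155.74 = R$39,680,190.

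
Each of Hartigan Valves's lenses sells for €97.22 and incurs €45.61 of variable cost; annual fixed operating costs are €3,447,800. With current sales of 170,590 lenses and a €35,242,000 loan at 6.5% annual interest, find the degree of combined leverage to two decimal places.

2.87

Contribution at this volume is 170,590 × €51.61 = €8,804,149.90.
EBIT = €8,804,149.90 − €3,447,800 = €5,356,349.90. Interest = €2,290,730.00.
DOL = €8,804,149.90 ÷ €5,356,349.90 = 1.6437; DFL = €5,356,349.90 ÷ €3,065,619.90 = 1.7472.
Combined leverage = 1.6437 × 1.7472 = 2.8719.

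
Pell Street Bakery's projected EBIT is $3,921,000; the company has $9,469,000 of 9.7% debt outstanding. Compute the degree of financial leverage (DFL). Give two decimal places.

1.31

Interest = $918,493.00.
Degree of financial leverage = EBIT / (EBIT − interest) = $3,921,000 / $3,002,507.00 = 1.3059.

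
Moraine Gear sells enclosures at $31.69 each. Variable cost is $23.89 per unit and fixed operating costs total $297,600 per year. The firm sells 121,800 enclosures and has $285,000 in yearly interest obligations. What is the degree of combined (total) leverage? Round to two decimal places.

2.59

At 121,800 units, contribution = 121,800 × $7.80 = $950,040.00.
Subtracting fixed costs: EBIT = $950,040.00 − $297,600 = $652,440.00. Interest = $285,000.00.
DOL = $950,040.00 ÷ $652,440.00 = 1.4561; DFL = $652,440.00 ÷ $367,440.00 = 1.7756.
DCL = DOL × DFL = 1.4561 × 1.7756 = 2.5855.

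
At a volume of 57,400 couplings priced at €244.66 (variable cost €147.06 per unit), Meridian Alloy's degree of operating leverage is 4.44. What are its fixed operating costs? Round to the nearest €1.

Contribution at this volume is 57,400 × €97.60 = €5,602,240.00.
DOL = contribution / EBIT, so EBIT = €5,602,240.00 / 4.44 = €1,261,765.77.
And FC = contribution − EBIT = €5,602,240.00 − €1,261,765.77 = €4,340,474.

€4,340,474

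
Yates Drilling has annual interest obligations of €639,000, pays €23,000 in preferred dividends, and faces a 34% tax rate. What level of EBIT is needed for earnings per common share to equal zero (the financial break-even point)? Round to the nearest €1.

€673,848

Grossing the preferred dividend up to pre-tax terms: €23,000 / (1 − 0.34) = €34,848.48.
Financial break-even EBIT = interest + D_p ÷ (1 − t) = €639,000 + €34,848.48 = €673,848.48.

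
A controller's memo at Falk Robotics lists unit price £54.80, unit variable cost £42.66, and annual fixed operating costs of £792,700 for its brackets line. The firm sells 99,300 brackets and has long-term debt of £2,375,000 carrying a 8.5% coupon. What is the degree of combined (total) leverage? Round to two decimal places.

5.72

Total contribution margin = 99,300 × £12.14 = £1,205,502.00.
Subtracting fixed costs: EBIT = £1,205,502.00 − £792,700 = £412,802.00. Interest = £201,875.00.
DOL = £1,205,502.00 ÷ £412,802.00 = 2.9203; DFL = £412,802.00 ÷ £210,927.00 = 1.9571.
DCL = DOL × DFL = 2.9203 × 1.9571 = 5.7153.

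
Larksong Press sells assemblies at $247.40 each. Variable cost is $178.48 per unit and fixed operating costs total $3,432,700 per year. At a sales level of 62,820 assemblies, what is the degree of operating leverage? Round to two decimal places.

4.83

At 62,820 units, contribution = 62,820 × $68.92 = $4,329,554.40.
EBIT = $4,329,554.40 − $3,432,700 = $896,854.40.
Degree of operating leverage = $4,329,554.40 / $896,854.40 = 4.8275.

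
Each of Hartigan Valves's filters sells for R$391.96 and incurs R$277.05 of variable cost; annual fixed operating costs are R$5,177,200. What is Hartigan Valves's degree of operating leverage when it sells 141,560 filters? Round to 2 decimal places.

Contribution at this volume is 141,560 × R$114.91 = R$16,266,659.60.
Operating income = contribution − fixed costs = R$16,266,659.60 − R$5,177,200 = R$11,089,459.60.
So DOL = total CM / EBIT = R$16,266,659.60 / R$11,089,459.60 = 1.4669.

1.47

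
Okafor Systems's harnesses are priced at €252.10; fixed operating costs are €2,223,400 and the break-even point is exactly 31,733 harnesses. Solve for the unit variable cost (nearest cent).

€182.03

Contribution per unit must be FC / Q = €2,223,400 / 31,733 = €70.0659.
Variable cost per unit = €252.10 − €70.0659 = €182.03.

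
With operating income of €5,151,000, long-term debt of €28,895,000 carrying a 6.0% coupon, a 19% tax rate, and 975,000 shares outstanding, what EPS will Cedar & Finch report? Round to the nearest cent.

€2.84

Interest = €1,733,700.00, so EBT = €5,151,000 − €1,733,700.00 = €3,417,300.00.
After tax at 19%: net income = €3,417,300.00 × 0.81 = €2,768,013.00.
EPS = €2,768,013.00 ÷ 975,000 = €2.84.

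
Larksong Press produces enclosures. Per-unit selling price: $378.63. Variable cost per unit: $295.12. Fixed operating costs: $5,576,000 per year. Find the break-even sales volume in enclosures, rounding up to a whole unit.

66,771 enclosures

Each unit contributes $378.63 − $295.12 = $83.51.
Units to break even: $5,576,000 ÷ $83.51 = 66,770.45, rounded up to 66,771.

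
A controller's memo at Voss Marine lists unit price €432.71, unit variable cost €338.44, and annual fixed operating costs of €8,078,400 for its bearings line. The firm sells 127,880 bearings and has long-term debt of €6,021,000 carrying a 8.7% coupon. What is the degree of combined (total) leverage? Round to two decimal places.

3.49

Total contribution margin = 127,880 × €94.27 = €12,055,247.60.
Operating income = contribution − fixed costs = €12,055,247.60 − €8,078,400 = €3,976,847.60. Interest = €523,827.00.
DOL = €12,055,247.60 ÷ €3,976,847.60 = 3.0314; DFL = €3,976,847.60 ÷ €3,453,020.60 = 1.1517.
DCL = DOL × DFL = 3.0314 × 1.1517 = 3.4913.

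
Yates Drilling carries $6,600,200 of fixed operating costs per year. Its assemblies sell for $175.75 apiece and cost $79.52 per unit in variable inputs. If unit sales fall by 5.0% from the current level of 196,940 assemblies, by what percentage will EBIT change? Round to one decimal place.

-7.7%

At 196,940 units, contribution = 196,940 × $96.23 = $18,951,536.20.
Subtracting fixed costs: EBIT = $18,951,536.20 − $6,600,200 = $12,351,336.20.
DOL = contribution ÷ EBIT = $18,951,536.20 ÷ $12,351,336.20 = 1.5344.
So EBIT moves 1.5344 × (-5.0%) = -7.7%.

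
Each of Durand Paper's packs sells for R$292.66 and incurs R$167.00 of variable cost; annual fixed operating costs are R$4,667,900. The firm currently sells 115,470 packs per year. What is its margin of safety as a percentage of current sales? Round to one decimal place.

67.8%

Unit CM = price − variable cost = R$292.66 − R$167.00 = R$125.66. Break-even units = R$4,667,900 ÷ R$125.66 = 37,147.06; break-even revenue = 37,147.06 × R$292.66 = R$10,871,459.61.
Current sales = 115,470 × R$292.66 = R$33,793,450.20.
Margin of safety = (R$33,793,450.20 − R$10,871,459.61) ÷ R$33,793,450.20 = 67.8%.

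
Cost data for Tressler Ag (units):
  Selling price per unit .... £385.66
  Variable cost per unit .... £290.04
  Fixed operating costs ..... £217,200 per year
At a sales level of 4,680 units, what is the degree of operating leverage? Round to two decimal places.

At 4,680 units, contribution = 4,680 × £95.62 = £447,501.60.
EBIT = £447,501.60 − £217,200 = £230,301.60.
So DOL = total CM / EBIT = £447,501.60 / £230,301.60 = 1.9431.

1.94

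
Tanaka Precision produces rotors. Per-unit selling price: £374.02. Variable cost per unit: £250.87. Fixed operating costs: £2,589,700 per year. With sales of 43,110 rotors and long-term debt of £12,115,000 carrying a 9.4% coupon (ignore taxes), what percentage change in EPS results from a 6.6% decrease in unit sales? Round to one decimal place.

Total contribution margin = 43,110 × £123.15 = £5,308,996.50.
Subtracting fixed costs: EBIT = £5,308,996.50 − £2,589,700 = £2,719,296.50.
Interest = £1,138,810.00, so EBIT − I = £1,580,486.50.
Degree of combined leverage = contribution ÷ (EBIT − I) = £5,308,996.50 ÷ £1,580,486.50 = 3.3591.
EPS therefore changes by 3.3591 × (-6.6%) = -22.2%.

-22.2%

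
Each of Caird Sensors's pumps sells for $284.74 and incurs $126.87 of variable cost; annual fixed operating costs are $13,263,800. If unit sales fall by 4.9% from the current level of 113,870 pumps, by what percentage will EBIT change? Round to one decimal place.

-18.7%

Contribution at this volume is 113,870 × $157.87 = $17,976,656.90.
EBIT = $17,976,656.90 − $13,263,800 = $4,712,856.90.
So DOL = total CM / EBIT = $17,976,656.90 / $4,712,856.90 = 3.8144.
So EBIT moves 3.8144 × (-4.9%) = -18.7%.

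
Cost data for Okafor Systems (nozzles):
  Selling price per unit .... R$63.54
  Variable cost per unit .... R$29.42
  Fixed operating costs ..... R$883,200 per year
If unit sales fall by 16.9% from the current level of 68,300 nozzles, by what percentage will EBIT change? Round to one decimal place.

Contribution at this volume is 68,300 × R$34.12 = R$2,330,396.00.
Subtracting fixed costs: EBIT = R$2,330,396.00 − R$883,200 = R$1,447,196.00.
Degree of operating leverage = R$2,330,396.00 / R$1,447,196.00 = 1.6103.
Operating income changes by 1.6103 × -16.9% = -27.2%.

-27.2%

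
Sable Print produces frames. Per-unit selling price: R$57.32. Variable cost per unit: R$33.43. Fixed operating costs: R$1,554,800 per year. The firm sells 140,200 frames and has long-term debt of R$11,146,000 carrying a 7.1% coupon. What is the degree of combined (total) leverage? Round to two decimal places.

At 140,200 units, contribution = 140,200 × R$23.89 = R$3,349,378.00.
Operating income = contribution − fixed costs = R$3,349,378.00 − R$1,554,800 = R$1,794,578.00. Interest = R$791,366.00, so EBIT − I = R$1,003,212.00.
Degree of total leverage = total CM / (EBIT − interest) = R$3,349,378.00 / R$1,003,212.00 = 3.3387.

3.34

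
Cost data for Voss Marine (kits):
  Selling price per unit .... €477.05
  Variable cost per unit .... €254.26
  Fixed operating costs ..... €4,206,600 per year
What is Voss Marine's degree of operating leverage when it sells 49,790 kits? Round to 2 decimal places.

1.61

Contribution at this volume is 49,790 × €222.79 = €11,092,714.10.
Operating income = contribution − fixed costs = €11,092,714.10 − €4,206,600 = €6,886,114.10.
DOL = contribution ÷ EBIT = €11,092,714.10 ÷ €6,886,114.10 = 1.6109.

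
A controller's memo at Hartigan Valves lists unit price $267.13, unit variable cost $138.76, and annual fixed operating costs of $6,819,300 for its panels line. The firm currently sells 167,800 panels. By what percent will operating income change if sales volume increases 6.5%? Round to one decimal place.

Total contribution margin = 167,800 × $128.37 = $21,540,486.00.
EBIT = $21,540,486.00 − $6,819,300 = $14,721,186.00.
So DOL = total CM / EBIT = $21,540,486.00 / $14,721,186.00 = 1.4632.
So EBIT moves 1.4632 × (+6.5%) = +9.5%.

+9.5%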